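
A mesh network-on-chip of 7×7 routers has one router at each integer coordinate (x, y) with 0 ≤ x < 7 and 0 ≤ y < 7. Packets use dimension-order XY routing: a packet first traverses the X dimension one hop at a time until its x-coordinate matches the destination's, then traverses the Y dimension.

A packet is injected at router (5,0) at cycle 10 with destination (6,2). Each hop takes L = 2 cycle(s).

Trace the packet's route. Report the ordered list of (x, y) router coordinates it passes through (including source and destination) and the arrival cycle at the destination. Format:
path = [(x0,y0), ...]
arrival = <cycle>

path = [(5,0), (6,0), (6,1), (6,2)]
arrival = 16

t=10: at (5,0)
t=12: at (6,0) after E
t=14: at (6,1) after N
t=16: at (6,2) after N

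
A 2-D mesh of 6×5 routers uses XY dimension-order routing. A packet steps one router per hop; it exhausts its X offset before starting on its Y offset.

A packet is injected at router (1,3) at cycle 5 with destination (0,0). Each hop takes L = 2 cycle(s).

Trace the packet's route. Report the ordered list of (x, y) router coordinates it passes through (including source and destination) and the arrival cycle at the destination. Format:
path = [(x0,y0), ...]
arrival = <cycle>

src (1,3)  cyc=5
W→(0,3)  cyc=7
S→(0,2)  cyc=9
S→(0,1)  cyc=11
S→(0,0)  cyc=13

path = [(1,3), (0,3), (0,2), (0,1), (0,0)]
arrival = 13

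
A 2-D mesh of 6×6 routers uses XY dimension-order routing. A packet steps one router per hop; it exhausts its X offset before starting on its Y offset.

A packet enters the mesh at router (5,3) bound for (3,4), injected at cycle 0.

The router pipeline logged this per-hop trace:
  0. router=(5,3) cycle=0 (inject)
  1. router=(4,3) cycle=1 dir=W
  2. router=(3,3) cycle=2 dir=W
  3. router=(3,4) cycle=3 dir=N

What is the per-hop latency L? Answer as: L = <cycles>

Between hops 0 and 1 the cycle counter advances 1 − 0 = 1.
Each hop adds L, hence L = 1.

L = 1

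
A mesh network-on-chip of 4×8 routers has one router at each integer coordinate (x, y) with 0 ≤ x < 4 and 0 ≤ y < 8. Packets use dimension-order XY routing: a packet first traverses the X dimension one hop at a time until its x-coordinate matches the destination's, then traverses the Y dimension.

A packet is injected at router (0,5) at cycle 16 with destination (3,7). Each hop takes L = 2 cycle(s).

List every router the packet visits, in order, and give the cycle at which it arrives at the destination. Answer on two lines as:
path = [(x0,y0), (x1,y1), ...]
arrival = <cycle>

t=16: at (0,5)
t=18: at (1,5) after E
t=20: at (2,5) after E
t=22: at (3,5) after E
t=24: at (3,6) after N
t=26: at (3,7) after N

path = [(0,5), (1,5), (2,5), (3,5), (3,6), (3,7)]
arrival = 26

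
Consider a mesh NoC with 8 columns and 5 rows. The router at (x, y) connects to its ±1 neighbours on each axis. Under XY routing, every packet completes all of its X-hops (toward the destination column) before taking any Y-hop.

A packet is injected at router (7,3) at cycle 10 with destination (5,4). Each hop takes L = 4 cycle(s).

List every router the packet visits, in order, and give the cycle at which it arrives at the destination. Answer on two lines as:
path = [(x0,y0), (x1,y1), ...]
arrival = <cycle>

path = [(7,3), (6,3), (5,3), (5,4)]
arrival = 22

src (7,3)  cyc=10
W→(6,3)  cyc=14
W→(5,3)  cyc=18
N→(5,4)  cyc=22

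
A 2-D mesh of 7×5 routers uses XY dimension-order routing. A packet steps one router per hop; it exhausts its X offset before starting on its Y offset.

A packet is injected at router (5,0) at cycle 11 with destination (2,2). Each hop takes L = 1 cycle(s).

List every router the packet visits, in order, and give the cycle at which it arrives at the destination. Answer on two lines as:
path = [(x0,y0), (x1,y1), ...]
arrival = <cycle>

[0] x=5 y=0 t=11
[1] x=4 y=0 t=12 →W
[2] x=3 y=0 t=13 →W
[3] x=2 y=0 t=14 →W
[4] x=2 y=1 t=15 →N
[5] x=2 y=2 t=16 →N

path = [(5,0), (4,0), (3,0), (2,0), (2,1), (2,2)]
arrival = 16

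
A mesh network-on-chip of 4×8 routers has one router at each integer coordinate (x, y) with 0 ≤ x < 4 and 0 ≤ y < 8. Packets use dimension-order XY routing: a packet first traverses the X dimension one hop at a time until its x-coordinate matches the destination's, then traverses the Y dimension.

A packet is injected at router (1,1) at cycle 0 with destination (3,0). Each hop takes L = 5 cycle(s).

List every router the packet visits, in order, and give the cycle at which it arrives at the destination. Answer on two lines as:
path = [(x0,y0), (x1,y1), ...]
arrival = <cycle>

path = [(1,1), (2,1), (3,1), (3,0)]
arrival = 15

[0] x=1 y=1 t=0
[1] x=2 y=1 t=5 →E
[2] x=3 y=1 t=10 →E
[3] x=3 y=0 t=15 →S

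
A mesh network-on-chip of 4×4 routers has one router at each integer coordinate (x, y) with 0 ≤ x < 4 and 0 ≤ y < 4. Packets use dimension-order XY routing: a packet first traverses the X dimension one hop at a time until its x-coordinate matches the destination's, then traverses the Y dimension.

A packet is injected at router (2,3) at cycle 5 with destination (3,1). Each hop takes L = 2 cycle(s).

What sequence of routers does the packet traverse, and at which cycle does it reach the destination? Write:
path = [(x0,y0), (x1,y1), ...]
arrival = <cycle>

t=5: at (2,3)
t=7: at (3,3) after E
t=9: at (3,2) after S
t=11: at (3,1) after S

path = [(2,3), (3,3), (3,2), (3,1)]
arrival = 11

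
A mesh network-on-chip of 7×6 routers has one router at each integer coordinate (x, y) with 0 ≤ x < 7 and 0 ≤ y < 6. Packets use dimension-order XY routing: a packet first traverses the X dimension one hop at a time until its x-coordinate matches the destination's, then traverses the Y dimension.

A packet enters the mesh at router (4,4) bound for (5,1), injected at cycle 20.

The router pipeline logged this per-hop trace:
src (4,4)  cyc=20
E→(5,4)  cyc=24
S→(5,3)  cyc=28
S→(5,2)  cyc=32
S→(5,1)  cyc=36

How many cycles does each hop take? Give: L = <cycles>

From hop 0 (20) to hop 1 (24): +4 cycles.
Per-hop latency L = Δcyc = 4.

L = 4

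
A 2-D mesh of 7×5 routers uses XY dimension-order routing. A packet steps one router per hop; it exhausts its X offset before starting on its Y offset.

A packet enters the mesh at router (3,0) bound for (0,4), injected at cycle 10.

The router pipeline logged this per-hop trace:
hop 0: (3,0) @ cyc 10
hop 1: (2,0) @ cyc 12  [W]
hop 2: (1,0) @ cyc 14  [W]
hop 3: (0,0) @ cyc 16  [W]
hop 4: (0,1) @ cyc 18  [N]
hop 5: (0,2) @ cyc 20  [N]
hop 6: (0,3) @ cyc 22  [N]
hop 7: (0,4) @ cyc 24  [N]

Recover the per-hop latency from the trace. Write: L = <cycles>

L = 2

cyc[1] − cyc[0] = 12 − 10 = 2.
Each hop adds L, hence L = 2.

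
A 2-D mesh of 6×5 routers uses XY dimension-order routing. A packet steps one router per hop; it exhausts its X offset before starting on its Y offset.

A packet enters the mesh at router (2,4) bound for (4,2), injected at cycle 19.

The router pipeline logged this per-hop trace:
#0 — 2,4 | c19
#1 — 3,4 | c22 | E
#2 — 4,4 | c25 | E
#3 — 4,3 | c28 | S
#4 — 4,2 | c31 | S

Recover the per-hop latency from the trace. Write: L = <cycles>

L = 3

Between hops 0 and 1 the cycle counter advances 22 − 19 = 3.
That increment is L by definition: L = 3.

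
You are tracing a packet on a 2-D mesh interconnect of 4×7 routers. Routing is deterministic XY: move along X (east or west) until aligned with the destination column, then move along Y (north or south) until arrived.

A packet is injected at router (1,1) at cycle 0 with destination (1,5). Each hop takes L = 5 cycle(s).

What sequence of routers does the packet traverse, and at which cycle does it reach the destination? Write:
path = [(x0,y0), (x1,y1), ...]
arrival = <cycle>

[0] x=1 y=1 t=0
[1] x=1 y=2 t=5 →N
[2] x=1 y=3 t=10 →N
[3] x=1 y=4 t=15 →N
[4] x=1 y=5 t=20 →N

path = [(1,1), (1,2), (1,3), (1,4), (1,5)]
arrival = 20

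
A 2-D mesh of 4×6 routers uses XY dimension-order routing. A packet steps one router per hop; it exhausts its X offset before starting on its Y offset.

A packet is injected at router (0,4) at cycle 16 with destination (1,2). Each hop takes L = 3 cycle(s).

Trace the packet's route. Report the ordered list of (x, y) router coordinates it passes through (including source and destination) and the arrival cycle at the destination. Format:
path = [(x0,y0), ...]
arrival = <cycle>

path = [(0,4), (1,4), (1,3), (1,2)]
arrival = 25

  0. router=(0,4) cycle=16 (inject)
  1. router=(1,4) cycle=19 dir=E
  2. router=(1,3) cycle=22 dir=S
  3. router=(1,2) cycle=25 dir=S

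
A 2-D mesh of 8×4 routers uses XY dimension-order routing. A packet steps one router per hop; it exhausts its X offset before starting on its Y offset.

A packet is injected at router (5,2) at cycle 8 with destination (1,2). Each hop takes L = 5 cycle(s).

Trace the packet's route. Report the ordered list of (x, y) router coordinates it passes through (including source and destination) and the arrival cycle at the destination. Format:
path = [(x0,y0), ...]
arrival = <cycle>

src (5,2)  cyc=8
W→(4,2)  cyc=13
W→(3,2)  cyc=18
W→(2,2)  cyc=23
W→(1,2)  cyc=28

path = [(5,2), (4,2), (3,2), (2,2), (1,2)]
arrival = 28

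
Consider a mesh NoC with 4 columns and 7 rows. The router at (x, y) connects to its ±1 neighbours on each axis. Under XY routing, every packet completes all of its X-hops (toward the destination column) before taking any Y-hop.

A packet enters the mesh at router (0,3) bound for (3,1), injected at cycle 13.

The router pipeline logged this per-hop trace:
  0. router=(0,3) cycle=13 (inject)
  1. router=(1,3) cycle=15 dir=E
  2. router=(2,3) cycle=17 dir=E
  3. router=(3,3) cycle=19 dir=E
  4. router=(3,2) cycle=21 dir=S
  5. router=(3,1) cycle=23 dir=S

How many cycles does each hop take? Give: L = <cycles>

From hop 0 (13) to hop 1 (15): +2 cycles.
That increment is L by definition: L = 2.

L = 2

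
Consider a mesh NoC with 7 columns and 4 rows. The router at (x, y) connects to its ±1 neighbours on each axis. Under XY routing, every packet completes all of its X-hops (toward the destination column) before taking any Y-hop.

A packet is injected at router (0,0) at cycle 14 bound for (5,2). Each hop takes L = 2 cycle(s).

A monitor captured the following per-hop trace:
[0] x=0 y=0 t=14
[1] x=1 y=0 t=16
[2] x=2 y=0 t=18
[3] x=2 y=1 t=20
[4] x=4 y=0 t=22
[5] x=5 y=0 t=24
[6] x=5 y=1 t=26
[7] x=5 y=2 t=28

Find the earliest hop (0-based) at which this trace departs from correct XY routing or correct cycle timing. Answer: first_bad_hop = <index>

first_bad_hop = 3

  1: Δx=+1 Δy=+0 Δt=2 [ok]
  2: Δx=+1 Δy=+0 Δt=2 [ok]
  3: Δx=+0 Δy=+1 Δt=2 [BAD: Y-move but x=2≠5]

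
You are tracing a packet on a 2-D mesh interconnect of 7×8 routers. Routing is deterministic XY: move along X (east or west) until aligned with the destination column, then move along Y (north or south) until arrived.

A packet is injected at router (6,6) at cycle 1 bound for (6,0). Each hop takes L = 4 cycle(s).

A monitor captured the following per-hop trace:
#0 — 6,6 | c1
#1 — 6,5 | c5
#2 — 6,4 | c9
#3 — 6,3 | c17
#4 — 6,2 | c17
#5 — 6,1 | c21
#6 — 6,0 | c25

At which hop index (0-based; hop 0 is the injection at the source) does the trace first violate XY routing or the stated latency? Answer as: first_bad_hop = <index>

first_bad_hop = 3

hop 1: step (+0,-1), +4 cyc — ok
hop 2: step (+0,-1), +4 cyc — ok
hop 3: step (+0,-1), +8 cyc — BAD: Δcyc=8≠L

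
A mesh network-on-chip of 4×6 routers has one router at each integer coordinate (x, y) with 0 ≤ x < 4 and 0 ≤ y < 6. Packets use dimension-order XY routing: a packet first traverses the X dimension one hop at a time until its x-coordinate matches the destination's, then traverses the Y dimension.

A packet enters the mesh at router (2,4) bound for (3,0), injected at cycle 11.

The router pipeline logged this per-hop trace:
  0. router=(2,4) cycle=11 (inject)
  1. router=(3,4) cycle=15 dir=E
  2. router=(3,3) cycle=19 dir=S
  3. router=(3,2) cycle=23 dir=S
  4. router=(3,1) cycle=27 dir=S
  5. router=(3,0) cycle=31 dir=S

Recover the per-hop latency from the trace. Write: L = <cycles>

From hop 0 (11) to hop 1 (15): +4 cycles.
Each hop adds L, hence L = 4.

L = 4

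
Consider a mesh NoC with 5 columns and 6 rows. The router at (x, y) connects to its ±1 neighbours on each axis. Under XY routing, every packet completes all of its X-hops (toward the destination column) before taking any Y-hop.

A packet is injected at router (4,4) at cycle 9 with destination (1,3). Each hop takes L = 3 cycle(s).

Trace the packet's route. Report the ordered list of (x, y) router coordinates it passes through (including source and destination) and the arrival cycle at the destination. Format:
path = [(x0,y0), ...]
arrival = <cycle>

path = [(4,4), (3,4), (2,4), (1,4), (1,3)]
arrival = 21

#0 — 4,4 | c9
#1 — 3,4 | c12 | W
#2 — 2,4 | c15 | W
#3 — 1,4 | c18 | W
#4 — 1,3 | c21 | S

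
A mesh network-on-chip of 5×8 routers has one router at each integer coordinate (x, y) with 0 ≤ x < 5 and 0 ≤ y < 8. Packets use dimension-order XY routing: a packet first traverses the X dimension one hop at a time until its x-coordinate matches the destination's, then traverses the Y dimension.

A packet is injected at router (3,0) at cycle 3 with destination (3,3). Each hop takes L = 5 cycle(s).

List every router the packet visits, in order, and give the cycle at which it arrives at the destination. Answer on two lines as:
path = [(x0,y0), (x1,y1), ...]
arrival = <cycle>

  0. router=(3,0) cycle=3 (inject)
  1. router=(3,1) cycle=8 dir=N
  2. router=(3,2) cycle=13 dir=N
  3. router=(3,3) cycle=18 dir=N

path = [(3,0), (3,1), (3,2), (3,3)]
arrival = 18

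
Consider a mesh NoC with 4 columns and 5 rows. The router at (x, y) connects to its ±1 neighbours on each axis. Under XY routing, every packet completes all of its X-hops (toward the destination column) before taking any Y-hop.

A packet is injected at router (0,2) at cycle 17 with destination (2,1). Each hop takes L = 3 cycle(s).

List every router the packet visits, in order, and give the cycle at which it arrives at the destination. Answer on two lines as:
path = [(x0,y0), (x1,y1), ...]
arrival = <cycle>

path = [(0,2), (1,2), (2,2), (2,1)]
arrival = 26

#0 — 0,2 | c17
#1 — 1,2 | c20 | E
#2 — 2,2 | c23 | E
#3 — 2,1 | c26 | S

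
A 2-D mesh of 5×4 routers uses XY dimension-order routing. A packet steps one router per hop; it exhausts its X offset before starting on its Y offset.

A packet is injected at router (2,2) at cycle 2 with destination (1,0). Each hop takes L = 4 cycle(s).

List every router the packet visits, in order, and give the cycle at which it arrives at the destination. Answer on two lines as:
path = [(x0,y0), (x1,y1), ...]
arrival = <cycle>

path = [(2,2), (1,2), (1,1), (1,0)]
arrival = 14

t=2: at (2,2)
t=6: at (1,2) after W
t=10: at (1,1) after S
t=14: at (1,0) after S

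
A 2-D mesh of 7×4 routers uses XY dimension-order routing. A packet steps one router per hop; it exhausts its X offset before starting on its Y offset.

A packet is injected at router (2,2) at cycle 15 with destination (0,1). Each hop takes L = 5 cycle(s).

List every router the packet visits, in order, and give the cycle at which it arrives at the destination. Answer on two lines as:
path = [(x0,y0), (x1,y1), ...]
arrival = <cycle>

path = [(2,2), (1,2), (0,2), (0,1)]
arrival = 30

hop 0: (2,2) @ cyc 15
hop 1: (1,2) @ cyc 20  [W]
hop 2: (0,2) @ cyc 25  [W]
hop 3: (0,1) @ cyc 30  [S]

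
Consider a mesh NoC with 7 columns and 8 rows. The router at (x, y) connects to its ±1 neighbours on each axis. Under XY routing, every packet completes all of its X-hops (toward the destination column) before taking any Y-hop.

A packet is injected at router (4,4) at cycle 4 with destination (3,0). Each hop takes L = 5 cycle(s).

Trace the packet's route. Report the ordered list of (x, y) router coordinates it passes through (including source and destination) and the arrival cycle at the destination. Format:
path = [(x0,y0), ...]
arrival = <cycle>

path = [(4,4), (3,4), (3,3), (3,2), (3,1), (3,0)]
arrival = 29

src (4,4)  cyc=4
W→(3,4)  cyc=9
S→(3,3)  cyc=14
S→(3,2)  cyc=19
S→(3,1)  cyc=24
S→(3,0)  cyc=29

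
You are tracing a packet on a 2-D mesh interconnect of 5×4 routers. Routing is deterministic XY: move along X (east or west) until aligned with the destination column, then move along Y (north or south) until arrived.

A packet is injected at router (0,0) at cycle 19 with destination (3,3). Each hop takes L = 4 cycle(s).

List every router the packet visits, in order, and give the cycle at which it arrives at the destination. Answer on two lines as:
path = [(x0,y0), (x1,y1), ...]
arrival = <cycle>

path = [(0,0), (1,0), (2,0), (3,0), (3,1), (3,2), (3,3)]
arrival = 43

src (0,0)  cyc=19
E→(1,0)  cyc=23
E→(2,0)  cyc=27
E→(3,0)  cyc=31
N→(3,1)  cyc=35
N→(3,2)  cyc=39
N→(3,3)  cyc=43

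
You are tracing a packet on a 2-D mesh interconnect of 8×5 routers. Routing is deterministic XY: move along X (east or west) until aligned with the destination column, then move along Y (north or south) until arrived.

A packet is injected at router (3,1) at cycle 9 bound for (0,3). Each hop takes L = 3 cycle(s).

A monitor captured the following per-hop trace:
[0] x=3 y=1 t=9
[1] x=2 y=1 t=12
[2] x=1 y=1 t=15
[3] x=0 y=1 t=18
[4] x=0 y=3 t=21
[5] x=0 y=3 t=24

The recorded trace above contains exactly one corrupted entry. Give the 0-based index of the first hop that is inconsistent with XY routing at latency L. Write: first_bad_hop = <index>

first_bad_hop = 4

hop 1: step (-1,+0), +3 cyc — ok
hop 2: step (-1,+0), +3 cyc — ok
hop 3: step (-1,+0), +3 cyc — ok
hop 4: step (+0,+2), +3 cyc — BAD: non-unit step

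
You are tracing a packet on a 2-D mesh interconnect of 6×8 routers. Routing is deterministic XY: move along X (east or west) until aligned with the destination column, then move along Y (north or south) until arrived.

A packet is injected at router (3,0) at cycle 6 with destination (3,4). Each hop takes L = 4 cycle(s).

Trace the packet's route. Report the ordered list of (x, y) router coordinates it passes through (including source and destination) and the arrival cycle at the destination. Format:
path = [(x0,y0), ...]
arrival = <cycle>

  0. router=(3,0) cycle=6 (inject)
  1. router=(3,1) cycle=10 dir=N
  2. router=(3,2) cycle=14 dir=N
  3. router=(3,3) cycle=18 dir=N
  4. router=(3,4) cycle=22 dir=N

path = [(3,0), (3,1), (3,2), (3,3), (3,4)]
arrival = 22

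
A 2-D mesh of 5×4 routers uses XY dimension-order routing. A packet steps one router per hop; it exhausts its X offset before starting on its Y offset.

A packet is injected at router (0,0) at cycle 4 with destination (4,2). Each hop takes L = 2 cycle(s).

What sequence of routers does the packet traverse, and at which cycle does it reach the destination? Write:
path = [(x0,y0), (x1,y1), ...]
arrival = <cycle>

path = [(0,0), (1,0), (2,0), (3,0), (4,0), (4,1), (4,2)]
arrival = 16

src (0,0)  cyc=4
E→(1,0)  cyc=6
E→(2,0)  cyc=8
E→(3,0)  cyc=10
E→(4,0)  cyc=12
N→(4,1)  cyc=14
N→(4,2)  cyc=16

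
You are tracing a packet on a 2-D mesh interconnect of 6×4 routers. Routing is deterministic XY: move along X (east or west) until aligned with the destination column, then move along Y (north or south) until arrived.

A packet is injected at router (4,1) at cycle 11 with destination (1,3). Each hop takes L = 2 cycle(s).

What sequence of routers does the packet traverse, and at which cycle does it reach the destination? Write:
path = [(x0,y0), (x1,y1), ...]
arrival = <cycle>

path = [(4,1), (3,1), (2,1), (1,1), (1,2), (1,3)]
arrival = 21

src (4,1)  cyc=11
W→(3,1)  cyc=13
W→(2,1)  cyc=15
W→(1,1)  cyc=17
N→(1,2)  cyc=19
N→(1,3)  cyc=21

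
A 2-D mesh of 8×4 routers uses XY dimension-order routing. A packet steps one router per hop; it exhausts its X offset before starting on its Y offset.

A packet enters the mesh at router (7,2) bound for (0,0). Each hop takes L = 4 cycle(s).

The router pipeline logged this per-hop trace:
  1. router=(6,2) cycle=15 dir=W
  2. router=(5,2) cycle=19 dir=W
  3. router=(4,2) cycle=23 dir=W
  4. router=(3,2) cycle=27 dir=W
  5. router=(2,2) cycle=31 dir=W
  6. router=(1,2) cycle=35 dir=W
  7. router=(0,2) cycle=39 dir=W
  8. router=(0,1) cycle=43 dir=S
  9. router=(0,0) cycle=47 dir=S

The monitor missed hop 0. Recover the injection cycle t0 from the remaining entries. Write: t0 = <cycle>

Hop 1 reached at cycle 15; hop k is at t0 + k·L.
t0 = cyc[1] − L = 15 − 4 = 11.

t0 = 11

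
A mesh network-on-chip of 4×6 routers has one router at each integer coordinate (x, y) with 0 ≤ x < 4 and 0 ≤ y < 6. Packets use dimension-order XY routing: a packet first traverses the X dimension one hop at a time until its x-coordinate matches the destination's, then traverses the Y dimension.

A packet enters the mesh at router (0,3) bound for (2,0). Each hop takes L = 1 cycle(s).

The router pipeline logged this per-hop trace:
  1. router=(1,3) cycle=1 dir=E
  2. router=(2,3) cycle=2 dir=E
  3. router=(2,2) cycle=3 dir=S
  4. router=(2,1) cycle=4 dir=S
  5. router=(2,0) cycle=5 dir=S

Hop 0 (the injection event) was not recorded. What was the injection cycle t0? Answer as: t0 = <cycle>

t0 = 0

The first recorded entry is hop 1 at cycle 1.
Subtract one hop: t0 = 1 − 1 = 0.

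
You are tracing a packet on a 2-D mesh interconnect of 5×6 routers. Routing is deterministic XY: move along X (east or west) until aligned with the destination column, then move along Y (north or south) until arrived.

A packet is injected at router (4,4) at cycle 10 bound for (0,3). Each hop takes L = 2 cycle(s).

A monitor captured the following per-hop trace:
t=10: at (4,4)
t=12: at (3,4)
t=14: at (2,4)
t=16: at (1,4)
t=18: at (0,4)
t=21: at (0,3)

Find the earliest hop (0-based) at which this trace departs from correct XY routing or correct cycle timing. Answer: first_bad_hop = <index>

first_bad_hop = 5

  1: Δx=-1 Δy=+0 Δt=2 [ok]
  2: Δx=-1 Δy=+0 Δt=2 [ok]
  3: Δx=-1 Δy=+0 Δt=2 [ok]
  4: Δx=-1 Δy=+0 Δt=2 [ok]
  5: Δx=+0 Δy=-1 Δt=3 [BAD: Δcyc=3≠L]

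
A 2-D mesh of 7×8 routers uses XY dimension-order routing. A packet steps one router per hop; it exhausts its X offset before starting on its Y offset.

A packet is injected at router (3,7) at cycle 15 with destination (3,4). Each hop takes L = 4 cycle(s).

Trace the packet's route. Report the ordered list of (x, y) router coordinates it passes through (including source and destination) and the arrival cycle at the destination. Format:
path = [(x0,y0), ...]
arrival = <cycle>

path = [(3,7), (3,6), (3,5), (3,4)]
arrival = 27

  0. router=(3,7) cycle=15 (inject)
  1. router=(3,6) cycle=19 dir=S
  2. router=(3,5) cycle=23 dir=S
  3. router=(3,4) cycle=27 dir=S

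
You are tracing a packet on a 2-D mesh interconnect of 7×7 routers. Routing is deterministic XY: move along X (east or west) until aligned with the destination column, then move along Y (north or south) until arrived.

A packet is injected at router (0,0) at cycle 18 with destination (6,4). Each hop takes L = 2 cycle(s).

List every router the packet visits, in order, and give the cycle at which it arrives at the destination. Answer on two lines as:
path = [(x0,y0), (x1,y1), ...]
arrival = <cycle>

  0. router=(0,0) cycle=18 (inject)
  1. router=(1,0) cycle=20 dir=E
  2. router=(2,0) cycle=22 dir=E
  3. router=(3,0) cycle=24 dir=E
  4. router=(4,0) cycle=26 dir=E
  5. router=(5,0) cycle=28 dir=E
  6. router=(6,0) cycle=30 dir=E
  7. router=(6,1) cycle=32 dir=N
  8. router=(6,2) cycle=34 dir=N
  9. router=(6,3) cycle=36 dir=N
  10. router=(6,4) cycle=38 dir=N

path = [(0,0), (1,0), (2,0), (3,0), (4,0), (5,0), (6,0), (6,1), (6,2), (6,3), (6,4)]
arrival = 38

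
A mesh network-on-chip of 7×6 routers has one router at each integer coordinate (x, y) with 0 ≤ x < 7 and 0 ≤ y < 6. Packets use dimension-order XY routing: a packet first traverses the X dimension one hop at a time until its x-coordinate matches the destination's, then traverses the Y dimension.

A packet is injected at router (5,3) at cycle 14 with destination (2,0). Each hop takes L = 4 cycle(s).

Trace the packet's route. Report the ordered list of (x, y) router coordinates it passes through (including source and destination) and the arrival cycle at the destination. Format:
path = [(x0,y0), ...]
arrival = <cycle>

path = [(5,3), (4,3), (3,3), (2,3), (2,2), (2,1), (2,0)]
arrival = 38

t=14: at (5,3)
t=18: at (4,3) after W
t=22: at (3,3) after W
t=26: at (2,3) after W
t=30: at (2,2) after S
t=34: at (2,1) after S
t=38: at (2,0) after S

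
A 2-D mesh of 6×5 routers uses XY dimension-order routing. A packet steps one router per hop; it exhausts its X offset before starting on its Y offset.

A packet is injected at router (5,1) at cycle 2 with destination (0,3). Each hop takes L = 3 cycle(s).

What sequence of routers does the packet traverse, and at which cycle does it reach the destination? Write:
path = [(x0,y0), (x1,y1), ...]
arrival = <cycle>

hop 0: (5,1) @ cyc 2
hop 1: (4,1) @ cyc 5  [W]
hop 2: (3,1) @ cyc 8  [W]
hop 3: (2,1) @ cyc 11  [W]
hop 4: (1,1) @ cyc 14  [W]
hop 5: (0,1) @ cyc 17  [W]
hop 6: (0,2) @ cyc 20  [N]
hop 7: (0,3) @ cyc 23  [N]

path = [(5,1), (4,1), (3,1), (2,1), (1,1), (0,1), (0,2), (0,3)]
arrival = 23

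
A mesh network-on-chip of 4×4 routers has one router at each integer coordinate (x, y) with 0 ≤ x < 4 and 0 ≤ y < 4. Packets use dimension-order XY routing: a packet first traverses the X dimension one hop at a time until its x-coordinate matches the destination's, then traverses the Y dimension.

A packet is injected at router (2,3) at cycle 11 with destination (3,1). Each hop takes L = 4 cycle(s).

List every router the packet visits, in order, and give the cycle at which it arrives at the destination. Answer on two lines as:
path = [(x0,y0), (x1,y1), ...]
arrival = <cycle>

path = [(2,3), (3,3), (3,2), (3,1)]
arrival = 23

hop 0: (2,3) @ cyc 11
hop 1: (3,3) @ cyc 15  [E]
hop 2: (3,2) @ cyc 19  [S]
hop 3: (3,1) @ cyc 23  [S]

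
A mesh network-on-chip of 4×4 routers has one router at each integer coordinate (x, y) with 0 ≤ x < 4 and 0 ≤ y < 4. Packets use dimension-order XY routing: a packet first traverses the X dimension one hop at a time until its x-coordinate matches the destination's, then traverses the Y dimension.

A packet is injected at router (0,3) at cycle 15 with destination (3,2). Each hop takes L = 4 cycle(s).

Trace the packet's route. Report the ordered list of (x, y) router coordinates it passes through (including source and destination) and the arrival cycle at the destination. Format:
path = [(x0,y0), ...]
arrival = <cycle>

hop 0: (0,3) @ cyc 15
hop 1: (1,3) @ cyc 19  [E]
hop 2: (2,3) @ cyc 23  [E]
hop 3: (3,3) @ cyc 27  [E]
hop 4: (3,2) @ cyc 31  [S]

path = [(0,3), (1,3), (2,3), (3,3), (3,2)]
arrival = 31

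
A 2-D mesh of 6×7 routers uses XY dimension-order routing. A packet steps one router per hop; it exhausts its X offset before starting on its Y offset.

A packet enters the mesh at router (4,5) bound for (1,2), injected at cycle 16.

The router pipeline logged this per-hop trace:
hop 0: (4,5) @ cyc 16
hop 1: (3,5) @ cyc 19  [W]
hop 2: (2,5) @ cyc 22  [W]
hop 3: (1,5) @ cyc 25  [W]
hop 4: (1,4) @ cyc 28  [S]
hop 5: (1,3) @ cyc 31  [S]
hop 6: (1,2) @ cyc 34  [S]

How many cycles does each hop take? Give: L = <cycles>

L = 3

Δcyc across hop 0→1: 19 − 16 = 3.
One hop costs L cycles, so L = 3.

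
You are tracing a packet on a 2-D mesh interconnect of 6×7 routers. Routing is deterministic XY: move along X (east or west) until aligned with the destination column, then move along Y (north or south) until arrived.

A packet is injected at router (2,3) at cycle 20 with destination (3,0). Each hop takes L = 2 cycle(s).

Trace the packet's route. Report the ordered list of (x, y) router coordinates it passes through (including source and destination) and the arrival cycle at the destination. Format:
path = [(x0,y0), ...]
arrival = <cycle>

path = [(2,3), (3,3), (3,2), (3,1), (3,0)]
arrival = 28

src (2,3)  cyc=20
E→(3,3)  cyc=22
S→(3,2)  cyc=24
S→(3,1)  cyc=26
S→(3,0)  cyc=28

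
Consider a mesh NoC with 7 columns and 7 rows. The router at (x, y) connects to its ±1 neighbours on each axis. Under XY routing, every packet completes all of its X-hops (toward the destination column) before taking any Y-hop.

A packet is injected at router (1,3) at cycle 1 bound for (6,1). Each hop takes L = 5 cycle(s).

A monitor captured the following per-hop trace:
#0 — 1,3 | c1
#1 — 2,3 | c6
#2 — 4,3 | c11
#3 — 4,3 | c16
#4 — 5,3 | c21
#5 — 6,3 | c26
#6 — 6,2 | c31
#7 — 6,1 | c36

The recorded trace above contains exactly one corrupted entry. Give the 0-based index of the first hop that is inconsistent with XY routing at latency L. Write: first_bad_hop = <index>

first_bad_hop = 2

hop 1: step (+1,+0), +5 cyc — ok
hop 2: step (+2,+0), +5 cyc — BAD: non-unit step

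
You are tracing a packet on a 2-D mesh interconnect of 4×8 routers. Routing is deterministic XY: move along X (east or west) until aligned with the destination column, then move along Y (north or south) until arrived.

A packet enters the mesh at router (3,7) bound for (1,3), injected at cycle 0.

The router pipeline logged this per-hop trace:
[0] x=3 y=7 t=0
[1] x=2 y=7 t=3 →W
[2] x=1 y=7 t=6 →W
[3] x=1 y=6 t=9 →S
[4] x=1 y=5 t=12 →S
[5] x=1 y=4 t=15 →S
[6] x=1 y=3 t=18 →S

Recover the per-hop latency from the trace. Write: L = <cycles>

From hop 0 (0) to hop 1 (3): +3 cycles.
That increment is L by definition: L = 3.

L = 3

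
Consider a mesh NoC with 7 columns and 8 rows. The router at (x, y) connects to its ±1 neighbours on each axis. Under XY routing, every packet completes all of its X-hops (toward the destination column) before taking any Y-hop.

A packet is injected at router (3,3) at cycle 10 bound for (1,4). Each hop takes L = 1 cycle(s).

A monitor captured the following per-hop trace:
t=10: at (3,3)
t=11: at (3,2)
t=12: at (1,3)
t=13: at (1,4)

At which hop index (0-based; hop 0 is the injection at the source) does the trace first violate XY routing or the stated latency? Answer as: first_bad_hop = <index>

first_bad_hop = 1

[1] (+0,-1) / 1c ⇒ BAD: Y-move but x=3≠1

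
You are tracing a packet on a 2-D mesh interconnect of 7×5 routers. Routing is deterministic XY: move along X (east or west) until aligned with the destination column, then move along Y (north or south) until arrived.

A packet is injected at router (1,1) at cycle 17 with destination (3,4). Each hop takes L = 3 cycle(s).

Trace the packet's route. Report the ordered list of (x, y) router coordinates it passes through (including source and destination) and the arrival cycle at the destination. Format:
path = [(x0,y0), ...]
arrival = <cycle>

[0] x=1 y=1 t=17
[1] x=2 y=1 t=20 →E
[2] x=3 y=1 t=23 →E
[3] x=3 y=2 t=26 →N
[4] x=3 y=3 t=29 →N
[5] x=3 y=4 t=32 →N

path = [(1,1), (2,1), (3,1), (3,2), (3,3), (3,4)]
arrival = 32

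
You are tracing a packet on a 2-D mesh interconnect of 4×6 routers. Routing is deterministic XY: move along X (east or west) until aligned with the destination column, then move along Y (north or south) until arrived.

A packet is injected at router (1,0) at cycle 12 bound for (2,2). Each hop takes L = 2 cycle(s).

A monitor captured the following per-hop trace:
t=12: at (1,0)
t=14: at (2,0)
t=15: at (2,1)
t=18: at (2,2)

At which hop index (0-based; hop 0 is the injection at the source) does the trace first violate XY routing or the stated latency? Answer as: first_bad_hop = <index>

first_bad_hop = 2

check 1→ d=(1,0) cyc+2: ok
check 2→ d=(0,1) cyc+1: BAD: Δcyc=1≠L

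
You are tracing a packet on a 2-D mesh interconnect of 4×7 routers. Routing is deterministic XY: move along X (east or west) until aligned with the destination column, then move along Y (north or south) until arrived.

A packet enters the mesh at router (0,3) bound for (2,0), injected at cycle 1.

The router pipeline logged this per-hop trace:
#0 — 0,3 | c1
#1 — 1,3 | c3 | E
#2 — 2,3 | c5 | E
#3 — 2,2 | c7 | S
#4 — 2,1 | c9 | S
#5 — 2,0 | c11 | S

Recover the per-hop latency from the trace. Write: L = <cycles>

L = 2

Δcyc across hop 0→1: 3 − 1 = 2.
One hop costs L cycles, so L = 2.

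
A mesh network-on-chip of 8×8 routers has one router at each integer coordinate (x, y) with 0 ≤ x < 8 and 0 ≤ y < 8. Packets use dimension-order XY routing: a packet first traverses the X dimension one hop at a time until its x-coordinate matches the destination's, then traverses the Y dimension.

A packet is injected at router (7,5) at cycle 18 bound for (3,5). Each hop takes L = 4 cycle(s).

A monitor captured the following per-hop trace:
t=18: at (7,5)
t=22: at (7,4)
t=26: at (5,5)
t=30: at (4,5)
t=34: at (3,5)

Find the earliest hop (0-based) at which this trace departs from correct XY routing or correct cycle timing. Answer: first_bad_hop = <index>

first_bad_hop = 1

check 1→ d=(0,-1) cyc+4: BAD: Y-move but x=7≠3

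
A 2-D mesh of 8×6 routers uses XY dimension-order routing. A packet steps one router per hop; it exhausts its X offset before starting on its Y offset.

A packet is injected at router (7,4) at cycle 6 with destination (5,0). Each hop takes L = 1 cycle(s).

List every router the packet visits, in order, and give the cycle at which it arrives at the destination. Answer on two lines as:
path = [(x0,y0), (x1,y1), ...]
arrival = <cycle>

src (7,4)  cyc=6
W→(6,4)  cyc=7
W→(5,4)  cyc=8
S→(5,3)  cyc=9
S→(5,2)  cyc=10
S→(5,1)  cyc=11
S→(5,0)  cyc=12

path = [(7,4), (6,4), (5,4), (5,3), (5,2), (5,1), (5,0)]
arrival = 12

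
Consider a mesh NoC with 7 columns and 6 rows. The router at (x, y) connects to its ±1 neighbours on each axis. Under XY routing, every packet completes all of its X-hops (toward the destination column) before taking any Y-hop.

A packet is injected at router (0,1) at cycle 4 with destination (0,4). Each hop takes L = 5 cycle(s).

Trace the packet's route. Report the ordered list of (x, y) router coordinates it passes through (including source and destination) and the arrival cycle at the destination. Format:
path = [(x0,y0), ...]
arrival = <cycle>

  0. router=(0,1) cycle=4 (inject)
  1. router=(0,2) cycle=9 dir=N
  2. router=(0,3) cycle=14 dir=N
  3. router=(0,4) cycle=19 dir=N

path = [(0,1), (0,2), (0,3), (0,4)]
arrival = 19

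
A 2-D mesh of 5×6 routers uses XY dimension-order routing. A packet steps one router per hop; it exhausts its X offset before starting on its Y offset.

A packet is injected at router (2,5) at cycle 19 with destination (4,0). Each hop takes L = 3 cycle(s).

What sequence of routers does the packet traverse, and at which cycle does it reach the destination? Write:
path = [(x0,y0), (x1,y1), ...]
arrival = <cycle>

#0 — 2,5 | c19
#1 — 3,5 | c22 | E
#2 — 4,5 | c25 | E
#3 — 4,4 | c28 | S
#4 — 4,3 | c31 | S
#5 — 4,2 | c34 | S
#6 — 4,1 | c37 | S
#7 — 4,0 | c40 | S

path = [(2,5), (3,5), (4,5), (4,4), (4,3), (4,2), (4,1), (4,0)]
arrival = 40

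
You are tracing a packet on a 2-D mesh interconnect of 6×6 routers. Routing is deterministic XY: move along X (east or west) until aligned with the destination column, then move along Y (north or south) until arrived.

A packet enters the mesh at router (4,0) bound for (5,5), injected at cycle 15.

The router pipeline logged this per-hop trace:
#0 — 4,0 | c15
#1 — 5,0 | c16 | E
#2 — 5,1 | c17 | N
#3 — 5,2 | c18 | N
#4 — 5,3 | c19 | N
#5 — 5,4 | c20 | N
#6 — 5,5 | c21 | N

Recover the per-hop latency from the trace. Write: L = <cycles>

L = 1

From hop 0 (15) to hop 1 (16): +1 cycles.
One hop costs L cycles, so L = 1.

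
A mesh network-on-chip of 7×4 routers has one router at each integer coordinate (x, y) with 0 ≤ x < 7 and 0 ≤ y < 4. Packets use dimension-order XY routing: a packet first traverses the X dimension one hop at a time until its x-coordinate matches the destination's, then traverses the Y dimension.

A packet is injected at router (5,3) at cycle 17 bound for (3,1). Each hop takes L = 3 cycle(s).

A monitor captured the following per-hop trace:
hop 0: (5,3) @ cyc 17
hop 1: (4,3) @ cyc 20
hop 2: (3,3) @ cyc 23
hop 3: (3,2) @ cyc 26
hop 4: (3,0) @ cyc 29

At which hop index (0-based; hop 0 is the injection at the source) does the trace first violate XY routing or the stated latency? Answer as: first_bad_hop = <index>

hop 1: step (-1,+0), +3 cyc — ok
hop 2: step (-1,+0), +3 cyc — ok
hop 3: step (+0,-1), +3 cyc — ok
hop 4: step (+0,-2), +3 cyc — BAD: non-unit step

first_bad_hop = 4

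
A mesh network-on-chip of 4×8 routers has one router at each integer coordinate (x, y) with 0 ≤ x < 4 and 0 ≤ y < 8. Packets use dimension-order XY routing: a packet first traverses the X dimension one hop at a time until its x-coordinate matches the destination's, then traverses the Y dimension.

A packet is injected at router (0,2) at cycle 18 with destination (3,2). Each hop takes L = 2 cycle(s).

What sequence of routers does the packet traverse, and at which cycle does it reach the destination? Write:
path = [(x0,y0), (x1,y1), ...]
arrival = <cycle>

t=18: at (0,2)
t=20: at (1,2) after E
t=22: at (2,2) after E
t=24: at (3,2) after E

path = [(0,2), (1,2), (2,2), (3,2)]
arrival = 24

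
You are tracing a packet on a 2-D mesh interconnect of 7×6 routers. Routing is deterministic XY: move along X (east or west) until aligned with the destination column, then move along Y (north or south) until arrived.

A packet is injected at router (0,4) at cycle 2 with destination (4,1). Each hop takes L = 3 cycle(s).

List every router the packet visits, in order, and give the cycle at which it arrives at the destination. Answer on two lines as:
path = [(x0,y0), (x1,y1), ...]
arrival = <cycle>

path = [(0,4), (1,4), (2,4), (3,4), (4,4), (4,3), (4,2), (4,1)]
arrival = 23

src (0,4)  cyc=2
E→(1,4)  cyc=5
E→(2,4)  cyc=8
E→(3,4)  cyc=11
E→(4,4)  cyc=14
S→(4,3)  cyc=17
S→(4,2)  cyc=20
S→(4,1)  cyc=23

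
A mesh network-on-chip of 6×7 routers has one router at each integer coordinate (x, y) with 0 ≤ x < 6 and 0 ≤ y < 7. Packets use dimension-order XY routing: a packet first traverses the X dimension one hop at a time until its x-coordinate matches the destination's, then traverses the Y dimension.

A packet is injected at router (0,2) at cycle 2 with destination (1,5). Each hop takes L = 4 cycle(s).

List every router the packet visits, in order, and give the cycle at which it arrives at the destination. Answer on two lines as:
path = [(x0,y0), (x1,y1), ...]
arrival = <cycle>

path = [(0,2), (1,2), (1,3), (1,4), (1,5)]
arrival = 18

[0] x=0 y=2 t=2
[1] x=1 y=2 t=6 →E
[2] x=1 y=3 t=10 →N
[3] x=1 y=4 t=14 →N
[4] x=1 y=5 t=18 →N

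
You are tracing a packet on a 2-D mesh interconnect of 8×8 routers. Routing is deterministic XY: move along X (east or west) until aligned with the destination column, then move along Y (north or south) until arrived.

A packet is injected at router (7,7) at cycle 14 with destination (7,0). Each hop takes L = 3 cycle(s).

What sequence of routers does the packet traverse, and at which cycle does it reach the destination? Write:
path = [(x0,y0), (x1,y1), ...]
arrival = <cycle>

path = [(7,7), (7,6), (7,5), (7,4), (7,3), (7,2), (7,1), (7,0)]
arrival = 35

  0. router=(7,7) cycle=14 (inject)
  1. router=(7,6) cycle=17 dir=S
  2. router=(7,5) cycle=20 dir=S
  3. router=(7,4) cycle=23 dir=S
  4. router=(7,3) cycle=26 dir=S
  5. router=(7,2) cycle=29 dir=S
  6. router=(7,1) cycle=32 dir=S
  7. router=(7,0) cycle=35 dir=S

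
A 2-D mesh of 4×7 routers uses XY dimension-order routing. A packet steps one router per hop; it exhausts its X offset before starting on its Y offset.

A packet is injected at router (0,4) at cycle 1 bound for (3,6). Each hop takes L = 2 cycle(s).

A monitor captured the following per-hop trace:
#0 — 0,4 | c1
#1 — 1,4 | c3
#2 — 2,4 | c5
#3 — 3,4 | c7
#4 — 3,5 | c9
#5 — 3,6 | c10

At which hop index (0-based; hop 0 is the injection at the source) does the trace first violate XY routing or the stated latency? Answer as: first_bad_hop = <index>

first_bad_hop = 5

check 1→ d=(1,0) cyc+2: ok
check 2→ d=(1,0) cyc+2: ok
check 3→ d=(1,0) cyc+2: ok
check 4→ d=(0,1) cyc+2: ok
check 5→ d=(0,1) cyc+1: BAD: Δcyc=1≠L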